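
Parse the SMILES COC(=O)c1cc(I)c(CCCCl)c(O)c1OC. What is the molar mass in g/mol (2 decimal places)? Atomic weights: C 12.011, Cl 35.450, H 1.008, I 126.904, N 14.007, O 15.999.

384.59 g/mol

First, the molecular formula is C12H14ClIO4 (counting implicit H from valence).
  C: 12 × 12.011 = 144.132
  Cl: 1 × 35.450 = 35.450
  H: 14 × 1.008 = 14.112
  I: 1 × 126.904 = 126.904
  O: 4 × 15.999 = 63.996
Sum: 12×12.011 + 1×35.450 + 14×1.008 + 1×126.904 + 4×15.999 = 384.594 → 384.59 g/mol.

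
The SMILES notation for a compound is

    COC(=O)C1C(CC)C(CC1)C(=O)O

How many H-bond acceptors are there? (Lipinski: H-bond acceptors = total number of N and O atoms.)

N atoms: 0; O atoms: 4.
Lipinski HBA = 0 + 4 = 4.

4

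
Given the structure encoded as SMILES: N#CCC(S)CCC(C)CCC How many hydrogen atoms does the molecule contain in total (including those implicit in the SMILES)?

19

Walk through each heavy atom and fill implicit hydrogens from standard valence (C 4, N 3, O 2, S 2, halogen 1):
  atom 1: N, bond orders sum to 3 (valence 3) → 0 H
  atom 2: C, bond orders sum to 4 (valence 4) → 0 H
  atom 3: C, bond orders sum to 2 (valence 4) → 2 H
  atom 4: C, bond orders sum to 3 (valence 4) → 1 H
  atom 5: S, bond orders sum to 1 (valence 2) → 1 H
  atom 6: C, bond orders sum to 2 (valence 4) → 2 H
  atom 7: C, bond orders sum to 2 (valence 4) → 2 H
  atom 8: C, bond orders sum to 3 (valence 4) → 1 H
  atom 9: C, bond orders sum to 1 (valence 4) → 3 H
  atom 10: C, bond orders sum to 2 (valence 4) → 2 H
  atom 11: C, bond orders sum to 2 (valence 4) → 2 H
  atom 12: C, bond orders sum to 1 (valence 4) → 3 H
Total hydrogens: 19.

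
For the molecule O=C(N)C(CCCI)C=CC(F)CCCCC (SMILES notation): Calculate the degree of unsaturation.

Molecular formula: C13H23FINO.
DoU = (2C + 2 + N − H − X) / 2, where X is the halogen count and O/S are ignored.
    = (2·13 + 2 + 1 − 23 − 2) / 2 = 4 / 2 = 2.

2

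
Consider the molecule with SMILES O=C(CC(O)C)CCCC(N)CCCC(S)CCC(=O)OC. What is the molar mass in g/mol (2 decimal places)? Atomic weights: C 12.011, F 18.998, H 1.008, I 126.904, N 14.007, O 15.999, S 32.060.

First, the molecular formula is C16H31NO4S (counting implicit H from valence).
  C: 16 × 12.011 = 192.176
  H: 31 × 1.008 = 31.248
  N: 1 × 14.007 = 14.007
  O: 4 × 15.999 = 63.996
  S: 1 × 32.060 = 32.060
Sum: 16×12.011 + 31×1.008 + 1×14.007 + 4×15.999 + 1×32.060 = 333.487 → 333.49 g/mol.

333.49 g/mol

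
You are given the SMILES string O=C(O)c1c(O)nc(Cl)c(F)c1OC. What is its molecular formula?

Walk through each heavy atom and fill implicit hydrogens from standard valence (C 4, N 3, O 2, S 2, halogen 1); for lowercase aromatic atoms, an aromatic c carries 1 H when it has two neighbours and 0 H with three, and aromatic n carries 0 H:
  atom 1: O, bond orders sum to 2 (valence 2) → 0 H
  atom 2: C, bond orders sum to 4 (valence 4) → 0 H
  atom 3: O, bond orders sum to 1 (valence 2) → 1 H
  atom 4: aromatic c, 3 neighbours → 0 H
  atom 5: aromatic c, 3 neighbours → 0 H
  atom 6: O, bond orders sum to 1 (valence 2) → 1 H
  atom 7: aromatic n, 2 neighbours → 0 H
  atom 8: aromatic c, 3 neighbours → 0 H
  atom 9: Cl (halogen, monovalent) → 0 H
  atom 10: aromatic c, 3 neighbours → 0 H
  atom 11: F (halogen, monovalent) → 0 H
  atom 12: aromatic c, 3 neighbours → 0 H
  atom 13: O, bond orders sum to 2 (valence 2) → 0 H
  atom 14: C, bond orders sum to 1 (valence 4) → 3 H
Totals → C:7, H:5, Cl:1, F:1, N:1, O:4.
In Hill order: C7H5ClFNO4.

C7H5ClFNO4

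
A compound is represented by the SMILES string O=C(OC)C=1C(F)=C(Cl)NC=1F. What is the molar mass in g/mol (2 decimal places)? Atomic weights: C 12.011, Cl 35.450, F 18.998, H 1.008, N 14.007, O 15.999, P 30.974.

First, the molecular formula is C6H4ClF2NO2 (counting implicit H from valence).
  C: 6 × 12.011 = 72.066
  Cl: 1 × 35.450 = 35.450
  F: 2 × 18.998 = 37.996
  H: 4 × 1.008 = 4.032
  N: 1 × 14.007 = 14.007
  O: 2 × 15.999 = 31.998
Sum: 6×12.011 + 1×35.450 + 2×18.998 + 4×1.008 + 1×14.007 + 2×15.999 = 195.549 → 195.55 g/mol.

195.55 g/mol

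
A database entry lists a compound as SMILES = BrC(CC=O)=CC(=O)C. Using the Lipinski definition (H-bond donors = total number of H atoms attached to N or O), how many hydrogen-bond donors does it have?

0

Donors: find every N or O and count the H atoms it carries.
  atom 5 (O): bond orders sum to 2 → 0 H
  atom 8 (O): bond orders sum to 2 → 0 H
Lipinski HBD = 0.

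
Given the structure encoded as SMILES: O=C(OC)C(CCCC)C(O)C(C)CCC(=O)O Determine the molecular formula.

C13H24O5

Walk through each heavy atom and fill implicit hydrogens from standard valence (C 4, N 3, O 2, S 2, halogen 1):
  atom 1: O, bond orders sum to 2 (valence 2) → 0 H
  atom 2: C, bond orders sum to 4 (valence 4) → 0 H
  atom 3: O, bond orders sum to 2 (valence 2) → 0 H
  atom 4: C, bond orders sum to 1 (valence 4) → 3 H
  atom 5: C, bond orders sum to 3 (valence 4) → 1 H
  atom 6: C, bond orders sum to 2 (valence 4) → 2 H
  atom 7: C, bond orders sum to 2 (valence 4) → 2 H
  atom 8: C, bond orders sum to 2 (valence 4) → 2 H
  atom 9: C, bond orders sum to 1 (valence 4) → 3 H
  atom 10: C, bond orders sum to 3 (valence 4) → 1 H
  atom 11: O, bond orders sum to 1 (valence 2) → 1 H
  atom 12: C, bond orders sum to 3 (valence 4) → 1 H
  atom 13: C, bond orders sum to 1 (valence 4) → 3 H
  atom 14: C, bond orders sum to 2 (valence 4) → 2 H
  atom 15: C, bond orders sum to 2 (valence 4) → 2 H
  atom 16: C, bond orders sum to 4 (valence 4) → 0 H
  atom 17: O, bond orders sum to 2 (valence 2) → 0 H
  atom 18: O, bond orders sum to 1 (valence 2) → 1 H
Totals → C:13, H:24, O:5.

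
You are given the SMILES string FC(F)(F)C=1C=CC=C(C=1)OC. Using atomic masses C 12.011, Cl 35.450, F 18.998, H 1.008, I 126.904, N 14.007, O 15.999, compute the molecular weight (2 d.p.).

First, the molecular formula is C8H7F3O (counting implicit H from valence).
  C: 8 × 12.011 = 96.088
  F: 3 × 18.998 = 56.994
  H: 7 × 1.008 = 7.056
  O: 1 × 15.999 = 15.999
Sum: 8×12.011 + 3×18.998 + 7×1.008 + 1×15.999 = 176.137 → 176.14 g/mol.

176.14 g/mol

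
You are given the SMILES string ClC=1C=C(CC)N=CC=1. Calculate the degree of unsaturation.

4

Degree of unsaturation = (number of rings) + (number of π bonds).
Ring closures in the SMILES: 1.
π bonds: 3 double bonds (each 1 DoU) → 3 DoU from unsaturation.
Total DoU = 1 + 3 = 4.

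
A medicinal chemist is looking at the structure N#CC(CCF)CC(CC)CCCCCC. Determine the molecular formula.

Walk through each heavy atom and fill implicit hydrogens from standard valence (C 4, N 3, O 2, S 2, halogen 1):
  atom 1: N, bond orders sum to 3 (valence 3) → 0 H
  atom 2: C, bond orders sum to 4 (valence 4) → 0 H
  atom 3: C, bond orders sum to 3 (valence 4) → 1 H
  atom 4: C, bond orders sum to 2 (valence 4) → 2 H
  atom 5: C, bond orders sum to 2 (valence 4) → 2 H
  atom 6: F (halogen, monovalent) → 0 H
  atom 7: C, bond orders sum to 2 (valence 4) → 2 H
  atom 8: C, bond orders sum to 3 (valence 4) → 1 H
  atom 9: C, bond orders sum to 2 (valence 4) → 2 H
  atom 10: C, bond orders sum to 1 (valence 4) → 3 H
  atom 11: C, bond orders sum to 2 (valence 4) → 2 H
  atom 12: C, bond orders sum to 2 (valence 4) → 2 H
  atom 13: C, bond orders sum to 2 (valence 4) → 2 H
  atom 14: C, bond orders sum to 2 (valence 4) → 2 H
  atom 15: C, bond orders sum to 2 (valence 4) → 2 H
  atom 16: C, bond orders sum to 1 (valence 4) → 3 H
Totals → C:14, H:26, F:1, N:1.

C14H26FN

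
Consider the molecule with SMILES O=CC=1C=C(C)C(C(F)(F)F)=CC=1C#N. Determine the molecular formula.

C10H6F3NO

Walk through each heavy atom and fill implicit hydrogens from standard valence (C 4, N 3, O 2, S 2, halogen 1):
  atom 1: O, bond orders sum to 2 (valence 2) → 0 H
  atom 2: C, bond orders sum to 3 (valence 4) → 1 H
  atom 3: C, bond orders sum to 4 (valence 4) → 0 H
  atom 4: C, bond orders sum to 3 (valence 4) → 1 H
  atom 5: C, bond orders sum to 4 (valence 4) → 0 H
  atom 6: C, bond orders sum to 1 (valence 4) → 3 H
  atom 7: C, bond orders sum to 4 (valence 4) → 0 H
  atom 8: C, bond orders sum to 4 (valence 4) → 0 H
  atom 9: F (halogen, monovalent) → 0 H
  atom 10: F (halogen, monovalent) → 0 H
  atom 11: F (halogen, monovalent) → 0 H
  atom 12: C, bond orders sum to 3 (valence 4) → 1 H
  atom 13: C, bond orders sum to 4 (valence 4) → 0 H
  atom 14: C, bond orders sum to 4 (valence 4) → 0 H
  atom 15: N, bond orders sum to 3 (valence 3) → 0 H
Totals → C:10, H:6, F:3, N:1, O:1.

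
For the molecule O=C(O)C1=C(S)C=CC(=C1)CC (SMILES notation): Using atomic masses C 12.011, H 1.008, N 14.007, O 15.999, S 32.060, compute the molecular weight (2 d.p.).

182.24 g/mol

First, the molecular formula is C9H10O2S (counting implicit H from valence).
  C: 9 × 12.011 = 108.099
  H: 10 × 1.008 = 10.080
  O: 2 × 15.999 = 31.998
  S: 1 × 32.060 = 32.060
Sum: 9×12.011 + 10×1.008 + 2×15.999 + 1×32.060 = 182.237 → 182.24 g/mol.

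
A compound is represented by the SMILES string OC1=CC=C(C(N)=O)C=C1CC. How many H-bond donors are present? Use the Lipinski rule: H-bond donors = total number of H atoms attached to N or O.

3

Donors: find every N or O and count the H atoms it carries.
  atom 1 (O): bond orders sum to 1 → 1 H
  atom 7 (N): bond orders sum to 1 → 2 H
  atom 8 (O): bond orders sum to 2 → 0 H
Lipinski HBD = 3.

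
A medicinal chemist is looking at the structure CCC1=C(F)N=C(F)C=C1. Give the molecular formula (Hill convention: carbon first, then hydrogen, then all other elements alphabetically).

Walk through each heavy atom and fill implicit hydrogens from standard valence (C 4, N 3, O 2, S 2, halogen 1):
  atom 1: C, bond orders sum to 1 (valence 4) → 3 H
  atom 2: C, bond orders sum to 2 (valence 4) → 2 H
  atom 3: C, bond orders sum to 4 (valence 4) → 0 H
  atom 4: C, bond orders sum to 4 (valence 4) → 0 H
  atom 5: F (halogen, monovalent) → 0 H
  atom 6: N, bond orders sum to 3 (valence 3) → 0 H
  atom 7: C, bond orders sum to 4 (valence 4) → 0 H
  atom 8: F (halogen, monovalent) → 0 H
  atom 9: C, bond orders sum to 3 (valence 4) → 1 H
  atom 10: C, bond orders sum to 3 (valence 4) → 1 H
Totals → C:7, H:7, F:2, N:1.
In Hill order: C7H7F2N.

C7H7F2N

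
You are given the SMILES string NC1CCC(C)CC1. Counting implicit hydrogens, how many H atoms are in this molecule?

Walk through each heavy atom and fill implicit hydrogens from standard valence (C 4, N 3, O 2, S 2, halogen 1):
  atom 1: N, bond orders sum to 1 (valence 3) → 2 H
  atom 2: C, bond orders sum to 3 (valence 4) → 1 H
  atom 3: C, bond orders sum to 2 (valence 4) → 2 H
  atom 4: C, bond orders sum to 2 (valence 4) → 2 H
  atom 5: C, bond orders sum to 3 (valence 4) → 1 H
  atom 6: C, bond orders sum to 1 (valence 4) → 3 H
  atom 7: C, bond orders sum to 2 (valence 4) → 2 H
  atom 8: C, bond orders sum to 2 (valence 4) → 2 H
Total hydrogens: 15.

15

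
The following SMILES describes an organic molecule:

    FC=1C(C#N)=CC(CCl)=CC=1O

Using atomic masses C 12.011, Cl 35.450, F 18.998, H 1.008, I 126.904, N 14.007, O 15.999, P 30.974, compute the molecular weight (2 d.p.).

First, the molecular formula is C8H5ClFNO (counting implicit H from valence).
  C: 8 × 12.011 = 96.088
  Cl: 1 × 35.450 = 35.450
  F: 1 × 18.998 = 18.998
  H: 5 × 1.008 = 5.040
  N: 1 × 14.007 = 14.007
  O: 1 × 15.999 = 15.999
Sum: 8×12.011 + 1×35.450 + 1×18.998 + 5×1.008 + 1×14.007 + 1×15.999 = 185.582 → 185.58 g/mol.

185.58 g/mol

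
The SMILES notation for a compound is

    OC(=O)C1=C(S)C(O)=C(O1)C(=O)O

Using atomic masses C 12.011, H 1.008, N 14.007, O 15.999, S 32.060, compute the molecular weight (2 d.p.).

First, the molecular formula is C6H4O6S (counting implicit H from valence).
  C: 6 × 12.011 = 72.066
  H: 4 × 1.008 = 4.032
  O: 6 × 15.999 = 95.994
  S: 1 × 32.060 = 32.060
Sum: 6×12.011 + 4×1.008 + 6×15.999 + 1×32.060 = 204.152 → 204.15 g/mol.

204.15 g/mol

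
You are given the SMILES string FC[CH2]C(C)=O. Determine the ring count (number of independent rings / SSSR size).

In SMILES, each pair of matching ring-closure digits denotes one ring-closing bond; the number of such bonds equals the number of independent rings.
Ring-closure bonds here: 0.

0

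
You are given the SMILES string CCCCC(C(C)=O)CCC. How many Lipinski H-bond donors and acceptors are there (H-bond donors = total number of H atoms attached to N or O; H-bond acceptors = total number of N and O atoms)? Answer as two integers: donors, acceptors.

Donors: find every N or O and count the H atoms it carries.
  atom 8 (O): bond orders sum to 2 → 0 H
Lipinski HBD = 0.
Acceptors: N atoms = 0, O atoms = 1 → HBA = 1.

0, 1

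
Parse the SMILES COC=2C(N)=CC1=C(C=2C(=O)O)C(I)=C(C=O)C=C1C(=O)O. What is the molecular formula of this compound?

C14H10INO6

Walk through each heavy atom and fill implicit hydrogens from standard valence (C 4, N 3, O 2, S 2, halogen 1):
  atom 1: C, bond orders sum to 1 (valence 4) → 3 H
  atom 2: O, bond orders sum to 2 (valence 2) → 0 H
  atom 3: C, bond orders sum to 4 (valence 4) → 0 H
  atom 4: C, bond orders sum to 4 (valence 4) → 0 H
  atom 5: N, bond orders sum to 1 (valence 3) → 2 H
  atom 6: C, bond orders sum to 3 (valence 4) → 1 H
  atom 7: C, bond orders sum to 4 (valence 4) → 0 H
  atom 8: C, bond orders sum to 4 (valence 4) → 0 H
  atom 9: C, bond orders sum to 4 (valence 4) → 0 H
  atom 10: C, bond orders sum to 4 (valence 4) → 0 H
  atom 11: O, bond orders sum to 2 (valence 2) → 0 H
  atom 12: O, bond orders sum to 1 (valence 2) → 1 H
  atom 13: C, bond orders sum to 4 (valence 4) → 0 H
  atom 14: I (halogen, monovalent) → 0 H
  atom 15: C, bond orders sum to 4 (valence 4) → 0 H
  atom 16: C, bond orders sum to 3 (valence 4) → 1 H
  atom 17: O, bond orders sum to 2 (valence 2) → 0 H
  atom 18: C, bond orders sum to 3 (valence 4) → 1 H
  atom 19: C, bond orders sum to 4 (valence 4) → 0 H
  atom 20: C, bond orders sum to 4 (valence 4) → 0 H
  atom 21: O, bond orders sum to 2 (valence 2) → 0 H
  atom 22: O, bond orders sum to 1 (valence 2) → 1 H
Totals → C:14, H:10, I:1, N:1, O:6.
In Hill order: C14H10INO6.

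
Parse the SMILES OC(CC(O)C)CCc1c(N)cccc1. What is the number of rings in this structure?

In SMILES, each pair of matching ring-closure digits denotes one ring-closing bond; the number of such bonds equals the number of independent rings.
Ring-closure bonds here: 1.

1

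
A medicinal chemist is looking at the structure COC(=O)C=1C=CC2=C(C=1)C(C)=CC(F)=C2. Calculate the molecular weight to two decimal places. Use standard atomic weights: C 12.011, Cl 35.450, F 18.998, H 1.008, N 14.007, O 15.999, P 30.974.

218.23 g/mol

First, the molecular formula is C13H11FO2 (counting implicit H from valence).
  C: 13 × 12.011 = 156.143
  F: 1 × 18.998 = 18.998
  H: 11 × 1.008 = 11.088
  O: 2 × 15.999 = 31.998
Sum: 13×12.011 + 1×18.998 + 11×1.008 + 2×15.999 = 218.227 → 218.23 g/mol.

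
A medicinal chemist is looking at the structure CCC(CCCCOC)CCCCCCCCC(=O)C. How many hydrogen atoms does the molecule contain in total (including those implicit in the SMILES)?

36

Walk through each heavy atom and fill implicit hydrogens from standard valence (C 4, N 3, O 2, S 2, halogen 1):
  atom 1: C, bond orders sum to 1 (valence 4) → 3 H
  atom 2: C, bond orders sum to 2 (valence 4) → 2 H
  atom 3: C, bond orders sum to 3 (valence 4) → 1 H
  atom 4: C, bond orders sum to 2 (valence 4) → 2 H
  atom 5: C, bond orders sum to 2 (valence 4) → 2 H
  atom 6: C, bond orders sum to 2 (valence 4) → 2 H
  atom 7: C, bond orders sum to 2 (valence 4) → 2 H
  atom 8: O, bond orders sum to 2 (valence 2) → 0 H
  atom 9: C, bond orders sum to 1 (valence 4) → 3 H
  atom 10: C, bond orders sum to 2 (valence 4) → 2 H
  atom 11: C, bond orders sum to 2 (valence 4) → 2 H
  atom 12: C, bond orders sum to 2 (valence 4) → 2 H
  atom 13: C, bond orders sum to 2 (valence 4) → 2 H
  atom 14: C, bond orders sum to 2 (valence 4) → 2 H
  atom 15: C, bond orders sum to 2 (valence 4) → 2 H
  atom 16: C, bond orders sum to 2 (valence 4) → 2 H
  atom 17: C, bond orders sum to 2 (valence 4) → 2 H
  atom 18: C, bond orders sum to 4 (valence 4) → 0 H
  atom 19: O, bond orders sum to 2 (valence 2) → 0 H
  atom 20: C, bond orders sum to 1 (valence 4) → 3 H
Total hydrogens: 36.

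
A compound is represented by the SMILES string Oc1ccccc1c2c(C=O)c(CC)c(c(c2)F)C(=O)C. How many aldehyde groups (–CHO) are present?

1

The aldehyde motif appears at heavy-atom position 10 in the SMILES.
Other groups present: 1 hydroxyl, 1 ketone.
Aldehyde count: 1.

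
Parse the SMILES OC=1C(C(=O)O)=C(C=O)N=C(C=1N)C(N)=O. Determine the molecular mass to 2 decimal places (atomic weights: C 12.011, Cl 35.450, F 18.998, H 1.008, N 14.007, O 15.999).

225.16 g/mol

First, the molecular formula is C8H7N3O5 (counting implicit H from valence).
  C: 8 × 12.011 = 96.088
  H: 7 × 1.008 = 7.056
  N: 3 × 14.007 = 42.021
  O: 5 × 15.999 = 79.995
Sum: 8×12.011 + 7×1.008 + 3×14.007 + 5×15.999 = 225.160 → 225.16 g/mol.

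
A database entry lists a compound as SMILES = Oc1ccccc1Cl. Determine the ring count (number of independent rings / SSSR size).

In SMILES, each pair of matching ring-closure digits denotes one ring-closing bond; the number of such bonds equals the number of independent rings.
Ring-closure bonds here: 1.

1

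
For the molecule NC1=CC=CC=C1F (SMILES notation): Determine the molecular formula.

C6H6FN

Walk through each heavy atom and fill implicit hydrogens from standard valence (C 4, N 3, O 2, S 2, halogen 1):
  atom 1: N, bond orders sum to 1 (valence 3) → 2 H
  atom 2: C, bond orders sum to 4 (valence 4) → 0 H
  atom 3: C, bond orders sum to 3 (valence 4) → 1 H
  atom 4: C, bond orders sum to 3 (valence 4) → 1 H
  atom 5: C, bond orders sum to 3 (valence 4) → 1 H
  atom 6: C, bond orders sum to 3 (valence 4) → 1 H
  atom 7: C, bond orders sum to 4 (valence 4) → 0 H
  atom 8: F (halogen, monovalent) → 0 H
Totals → C:6, H:6, F:1, N:1.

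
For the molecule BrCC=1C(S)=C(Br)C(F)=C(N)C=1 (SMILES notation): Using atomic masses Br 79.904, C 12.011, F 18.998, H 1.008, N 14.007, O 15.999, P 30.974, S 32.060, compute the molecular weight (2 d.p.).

315.00 g/mol

First, the molecular formula is C7H6Br2FNS (counting implicit H from valence).
  Br: 2 × 79.904 = 159.808
  C: 7 × 12.011 = 84.077
  F: 1 × 18.998 = 18.998
  H: 6 × 1.008 = 6.048
  N: 1 × 14.007 = 14.007
  S: 1 × 32.060 = 32.060
Sum: 2×79.904 + 7×12.011 + 1×18.998 + 6×1.008 + 1×14.007 + 1×32.060 = 314.998 → 315.00 g/mol.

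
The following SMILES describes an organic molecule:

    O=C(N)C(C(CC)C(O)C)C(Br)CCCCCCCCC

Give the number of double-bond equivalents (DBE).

Molecular formula: C17H34BrNO2.
DoU = (2C + 2 + N − H − X) / 2, where X is the halogen count and O/S are ignored.
    = (2·17 + 2 + 1 − 34 − 1) / 2 = 2 / 2 = 1.

1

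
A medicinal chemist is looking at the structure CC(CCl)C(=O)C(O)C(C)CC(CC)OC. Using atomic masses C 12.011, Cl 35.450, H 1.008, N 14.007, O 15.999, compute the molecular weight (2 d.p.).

250.76 g/mol

First, the molecular formula is C12H23ClO3 (counting implicit H from valence).
  C: 12 × 12.011 = 144.132
  Cl: 1 × 35.450 = 35.450
  H: 23 × 1.008 = 23.184
  O: 3 × 15.999 = 47.997
Sum: 12×12.011 + 1×35.450 + 23×1.008 + 3×15.999 = 250.763 → 250.76 g/mol.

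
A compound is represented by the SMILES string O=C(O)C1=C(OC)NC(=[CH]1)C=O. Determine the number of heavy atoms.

Every atom symbol written in the SMILES (organic subset) is one heavy atom; implicit H are not written.
Heavy atoms by element → C:7, N:1, O:4.
Total: 12.

12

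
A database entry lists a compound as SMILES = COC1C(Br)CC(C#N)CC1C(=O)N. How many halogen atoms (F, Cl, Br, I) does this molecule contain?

Halogen atoms appear at heavy-atom position 5 (1×Br).
Other groups present: 1 amide, 1 ether, 1 nitrile.
Halogen count: 1.

1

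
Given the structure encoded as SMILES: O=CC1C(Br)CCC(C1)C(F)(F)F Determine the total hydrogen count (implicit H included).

Walk through each heavy atom and fill implicit hydrogens from standard valence (C 4, N 3, O 2, S 2, halogen 1):
  atom 1: O, bond orders sum to 2 (valence 2) → 0 H
  atom 2: C, bond orders sum to 3 (valence 4) → 1 H
  atom 3: C, bond orders sum to 3 (valence 4) → 1 H
  atom 4: C, bond orders sum to 3 (valence 4) → 1 H
  atom 5: Br (halogen, monovalent) → 0 H
  atom 6: C, bond orders sum to 2 (valence 4) → 2 H
  atom 7: C, bond orders sum to 2 (valence 4) → 2 H
  atom 8: C, bond orders sum to 3 (valence 4) → 1 H
  atom 9: C, bond orders sum to 2 (valence 4) → 2 H
  atom 10: C, bond orders sum to 4 (valence 4) → 0 H
  atom 11: F (halogen, monovalent) → 0 H
  atom 12: F (halogen, monovalent) → 0 H
  atom 13: F (halogen, monovalent) → 0 H
Total hydrogens: 10.

10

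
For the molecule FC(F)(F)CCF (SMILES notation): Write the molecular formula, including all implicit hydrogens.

Walk through each heavy atom and fill implicit hydrogens from standard valence (C 4, N 3, O 2, S 2, halogen 1):
  atom 1: F (halogen, monovalent) → 0 H
  atom 2: C, bond orders sum to 4 (valence 4) → 0 H
  atom 3: F (halogen, monovalent) → 0 H
  atom 4: F (halogen, monovalent) → 0 H
  atom 5: C, bond orders sum to 2 (valence 4) → 2 H
  atom 6: C, bond orders sum to 2 (valence 4) → 2 H
  atom 7: F (halogen, monovalent) → 0 H
Totals → C:3, H:4, F:4.
In Hill order: C3H4F4.

C3H4F4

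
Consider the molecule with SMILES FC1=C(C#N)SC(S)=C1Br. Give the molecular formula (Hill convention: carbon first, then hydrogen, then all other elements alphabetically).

C5HBrFNS2

Walk through each heavy atom and fill implicit hydrogens from standard valence (C 4, N 3, O 2, S 2, halogen 1):
  atom 1: F (halogen, monovalent) → 0 H
  atom 2: C, bond orders sum to 4 (valence 4) → 0 H
  atom 3: C, bond orders sum to 4 (valence 4) → 0 H
  atom 4: C, bond orders sum to 4 (valence 4) → 0 H
  atom 5: N, bond orders sum to 3 (valence 3) → 0 H
  atom 6: S, bond orders sum to 2 (valence 2) → 0 H
  atom 7: C, bond orders sum to 4 (valence 4) → 0 H
  atom 8: S, bond orders sum to 1 (valence 2) → 1 H
  atom 9: C, bond orders sum to 4 (valence 4) → 0 H
  atom 10: Br (halogen, monovalent) → 0 H
Totals → C:5, H:1, Br:1, F:1, N:1, S:2.
In Hill order: C5HBrFNS2.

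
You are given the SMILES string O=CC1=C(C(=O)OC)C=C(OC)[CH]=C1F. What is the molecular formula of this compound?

Walk through each heavy atom and fill implicit hydrogens from standard valence (C 4, N 3, O 2, S 2, halogen 1):
  atom 1: O, bond orders sum to 2 (valence 2) → 0 H
  atom 2: C, bond orders sum to 3 (valence 4) → 1 H
  atom 3: C, bond orders sum to 4 (valence 4) → 0 H
  atom 4: C, bond orders sum to 4 (valence 4) → 0 H
  atom 5: C, bond orders sum to 4 (valence 4) → 0 H
  atom 6: O, bond orders sum to 2 (valence 2) → 0 H
  atom 7: O, bond orders sum to 2 (valence 2) → 0 H
  atom 8: C, bond orders sum to 1 (valence 4) → 3 H
  atom 9: C, bond orders sum to 3 (valence 4) → 1 H
  atom 10: C, bond orders sum to 4 (valence 4) → 0 H
  atom 11: O, bond orders sum to 2 (valence 2) → 0 H
  atom 12: C, bond orders sum to 1 (valence 4) → 3 H
  atom 13: C with explicit H count 1
  atom 14: C, bond orders sum to 4 (valence 4) → 0 H
  atom 15: F (halogen, monovalent) → 0 H
Totals → C:10, H:9, F:1, O:4.
In Hill order: C10H9FO4.

C10H9FO4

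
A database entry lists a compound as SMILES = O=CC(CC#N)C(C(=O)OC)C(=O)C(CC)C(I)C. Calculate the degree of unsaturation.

Molecular formula: C13H18INO4.
DoU = (2C + 2 + N − H − X) / 2, where X is the halogen count and O/S are ignored.
    = (2·13 + 2 + 1 − 18 − 1) / 2 = 10 / 2 = 5.

5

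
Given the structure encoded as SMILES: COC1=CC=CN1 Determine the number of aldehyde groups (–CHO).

Scan the SMILES for the aldehyde motif — none present.
Groups that are present: 1 ether.

0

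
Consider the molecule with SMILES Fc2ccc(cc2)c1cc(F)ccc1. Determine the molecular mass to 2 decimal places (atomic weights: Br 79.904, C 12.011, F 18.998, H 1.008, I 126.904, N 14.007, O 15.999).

190.19 g/mol

First, the molecular formula is C12H8F2 (counting implicit H from valence).
  C: 12 × 12.011 = 144.132
  F: 2 × 18.998 = 37.996
  H: 8 × 1.008 = 8.064
Sum: 12×12.011 + 2×18.998 + 8×1.008 = 190.192 → 190.19 g/mol.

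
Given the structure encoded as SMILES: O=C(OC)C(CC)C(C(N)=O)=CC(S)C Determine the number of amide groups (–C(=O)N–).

1

The amide motif appears at heavy-atom position 9 in the SMILES.
Other groups present: 1 alkene, 1 ester, 1 thiol.
Amide count: 1.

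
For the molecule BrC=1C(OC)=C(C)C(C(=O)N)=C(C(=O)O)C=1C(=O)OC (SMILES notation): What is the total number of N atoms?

Scan the SMILES for N atoms (remember two-letter symbols like Cl and Br are single atoms).
Nitrogen count: 1.

1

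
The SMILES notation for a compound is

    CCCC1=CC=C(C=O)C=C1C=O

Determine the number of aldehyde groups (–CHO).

The aldehyde motif appears at heavy-atom positions 8, 12 in the SMILES.
Aldehyde count: 2.

2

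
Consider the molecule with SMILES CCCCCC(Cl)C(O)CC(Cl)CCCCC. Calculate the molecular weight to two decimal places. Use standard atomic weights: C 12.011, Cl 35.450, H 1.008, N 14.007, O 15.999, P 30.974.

283.28 g/mol

First, the molecular formula is C14H28Cl2O (counting implicit H from valence).
  C: 14 × 12.011 = 168.154
  Cl: 2 × 35.450 = 70.900
  H: 28 × 1.008 = 28.224
  O: 1 × 15.999 = 15.999
Sum: 14×12.011 + 2×35.450 + 28×1.008 + 1×15.999 = 283.277 → 283.28 g/mol.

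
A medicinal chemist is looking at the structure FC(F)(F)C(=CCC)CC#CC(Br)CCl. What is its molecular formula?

Walk through each heavy atom and fill implicit hydrogens from standard valence (C 4, N 3, O 2, S 2, halogen 1):
  atom 1: F (halogen, monovalent) → 0 H
  atom 2: C, bond orders sum to 4 (valence 4) → 0 H
  atom 3: F (halogen, monovalent) → 0 H
  atom 4: F (halogen, monovalent) → 0 H
  atom 5: C, bond orders sum to 4 (valence 4) → 0 H
  atom 6: C, bond orders sum to 3 (valence 4) → 1 H
  atom 7: C, bond orders sum to 2 (valence 4) → 2 H
  atom 8: C, bond orders sum to 1 (valence 4) → 3 H
  atom 9: C, bond orders sum to 2 (valence 4) → 2 H
  atom 10: C, bond orders sum to 4 (valence 4) → 0 H
  atom 11: C, bond orders sum to 4 (valence 4) → 0 H
  atom 12: C, bond orders sum to 3 (valence 4) → 1 H
  atom 13: Br (halogen, monovalent) → 0 H
  atom 14: C, bond orders sum to 2 (valence 4) → 2 H
  atom 15: Cl (halogen, monovalent) → 0 H
Totals → C:10, H:11, Br:1, Cl:1, F:3.

C10H11BrClF3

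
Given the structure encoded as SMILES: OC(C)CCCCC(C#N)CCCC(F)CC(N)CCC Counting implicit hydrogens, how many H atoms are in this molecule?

Walk through each heavy atom and fill implicit hydrogens from standard valence (C 4, N 3, O 2, S 2, halogen 1):
  atom 1: O, bond orders sum to 1 (valence 2) → 1 H
  atom 2: C, bond orders sum to 3 (valence 4) → 1 H
  atom 3: C, bond orders sum to 1 (valence 4) → 3 H
  atom 4: C, bond orders sum to 2 (valence 4) → 2 H
  atom 5: C, bond orders sum to 2 (valence 4) → 2 H
  atom 6: C, bond orders sum to 2 (valence 4) → 2 H
  atom 7: C, bond orders sum to 2 (valence 4) → 2 H
  atom 8: C, bond orders sum to 3 (valence 4) → 1 H
  atom 9: C, bond orders sum to 4 (valence 4) → 0 H
  atom 10: N, bond orders sum to 3 (valence 3) → 0 H
  atom 11: C, bond orders sum to 2 (valence 4) → 2 H
  atom 12: C, bond orders sum to 2 (valence 4) → 2 H
  atom 13: C, bond orders sum to 2 (valence 4) → 2 H
  atom 14: C, bond orders sum to 3 (valence 4) → 1 H
  atom 15: F (halogen, monovalent) → 0 H
  atom 16: C, bond orders sum to 2 (valence 4) → 2 H
  atom 17: C, bond orders sum to 3 (valence 4) → 1 H
  atom 18: N, bond orders sum to 1 (valence 3) → 2 H
  atom 19: C, bond orders sum to 2 (valence 4) → 2 H
  atom 20: C, bond orders sum to 2 (valence 4) → 2 H
  atom 21: C, bond orders sum to 1 (valence 4) → 3 H
Total hydrogens: 33.

33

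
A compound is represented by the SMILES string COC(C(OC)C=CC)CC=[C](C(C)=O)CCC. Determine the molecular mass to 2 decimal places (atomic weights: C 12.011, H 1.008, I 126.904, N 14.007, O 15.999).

First, the molecular formula is C15H26O3 (counting implicit H from valence).
  C: 15 × 12.011 = 180.165
  H: 26 × 1.008 = 26.208
  O: 3 × 15.999 = 47.997
Sum: 15×12.011 + 26×1.008 + 3×15.999 = 254.370 → 254.37 g/mol.

254.37 g/mol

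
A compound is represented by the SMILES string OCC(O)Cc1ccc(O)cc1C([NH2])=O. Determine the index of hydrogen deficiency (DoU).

Molecular formula: C10H13NO4.
DoU = (2C + 2 + N − H − X) / 2, where X is the halogen count and O/S are ignored.
    = (2·10 + 2 + 1 − 13 − 0) / 2 = 10 / 2 = 5.

5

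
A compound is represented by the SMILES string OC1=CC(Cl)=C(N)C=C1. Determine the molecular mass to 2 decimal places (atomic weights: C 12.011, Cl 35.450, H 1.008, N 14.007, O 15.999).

143.57 g/mol

First, the molecular formula is C6H6ClNO (counting implicit H from valence).
  C: 6 × 12.011 = 72.066
  Cl: 1 × 35.450 = 35.450
  H: 6 × 1.008 = 6.048
  N: 1 × 14.007 = 14.007
  O: 1 × 15.999 = 15.999
Sum: 6×12.011 + 1×35.450 + 6×1.008 + 1×14.007 + 1×15.999 = 143.570 → 143.57 g/mol.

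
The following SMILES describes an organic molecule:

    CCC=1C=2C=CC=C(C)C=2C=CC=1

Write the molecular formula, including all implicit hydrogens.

C13H14

Walk through each heavy atom and fill implicit hydrogens from standard valence (C 4, N 3, O 2, S 2, halogen 1):
  atom 1: C, bond orders sum to 1 (valence 4) → 3 H
  atom 2: C, bond orders sum to 2 (valence 4) → 2 H
  atom 3: C, bond orders sum to 4 (valence 4) → 0 H
  atom 4: C, bond orders sum to 4 (valence 4) → 0 H
  atom 5: C, bond orders sum to 3 (valence 4) → 1 H
  atom 6: C, bond orders sum to 3 (valence 4) → 1 H
  atom 7: C, bond orders sum to 3 (valence 4) → 1 H
  atom 8: C, bond orders sum to 4 (valence 4) → 0 H
  atom 9: C, bond orders sum to 1 (valence 4) → 3 H
  atom 10: C, bond orders sum to 4 (valence 4) → 0 H
  atom 11: C, bond orders sum to 3 (valence 4) → 1 H
  atom 12: C, bond orders sum to 3 (valence 4) → 1 H
  atom 13: C, bond orders sum to 3 (valence 4) → 1 H
Totals → C:13, H:14.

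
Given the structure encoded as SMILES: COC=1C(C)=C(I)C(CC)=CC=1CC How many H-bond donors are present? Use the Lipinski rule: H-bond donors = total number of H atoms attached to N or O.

Donors: find every N or O and count the H atoms it carries.
  atom 2 (O): bond orders sum to 2 → 0 H
Lipinski HBD = 0.

0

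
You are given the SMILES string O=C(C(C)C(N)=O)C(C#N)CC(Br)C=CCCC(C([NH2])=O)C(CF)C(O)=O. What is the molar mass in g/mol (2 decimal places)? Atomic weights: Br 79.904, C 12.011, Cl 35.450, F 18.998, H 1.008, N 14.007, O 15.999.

448.29 g/mol

First, the molecular formula is C17H23BrFN3O5 (counting implicit H from valence).
  Br: 1 × 79.904 = 79.904
  C: 17 × 12.011 = 204.187
  F: 1 × 18.998 = 18.998
  H: 23 × 1.008 = 23.184
  N: 3 × 14.007 = 42.021
  O: 5 × 15.999 = 79.995
Sum: 1×79.904 + 17×12.011 + 1×18.998 + 23×1.008 + 3×14.007 + 5×15.999 = 448.289 → 448.29 g/mol.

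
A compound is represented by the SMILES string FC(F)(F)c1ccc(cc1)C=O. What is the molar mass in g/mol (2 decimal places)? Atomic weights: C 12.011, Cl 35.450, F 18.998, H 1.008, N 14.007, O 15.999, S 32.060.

174.12 g/mol

First, the molecular formula is C8H5F3O (counting implicit H from valence).
  C: 8 × 12.011 = 96.088
  F: 3 × 18.998 = 56.994
  H: 5 × 1.008 = 5.040
  O: 1 × 15.999 = 15.999
Sum: 8×12.011 + 3×18.998 + 5×1.008 + 1×15.999 = 174.121 → 174.12 g/mol.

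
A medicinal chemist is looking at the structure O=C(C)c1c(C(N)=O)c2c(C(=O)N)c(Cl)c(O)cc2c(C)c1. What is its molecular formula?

C15H13ClN2O4

Walk through each heavy atom and fill implicit hydrogens from standard valence (C 4, N 3, O 2, S 2, halogen 1); for lowercase aromatic atoms, an aromatic c carries 1 H when it has two neighbours and 0 H with three, and aromatic n carries 0 H:
  atom 1: O, bond orders sum to 2 (valence 2) → 0 H
  atom 2: C, bond orders sum to 4 (valence 4) → 0 H
  atom 3: C, bond orders sum to 1 (valence 4) → 3 H
  atom 4: aromatic c, 3 neighbours → 0 H
  atom 5: aromatic c, 3 neighbours → 0 H
  atom 6: C, bond orders sum to 4 (valence 4) → 0 H
  atom 7: N, bond orders sum to 1 (valence 3) → 2 H
  atom 8: O, bond orders sum to 2 (valence 2) → 0 H
  atom 9: aromatic c, 3 neighbours → 0 H
  atom 10: aromatic c, 3 neighbours → 0 H
  atom 11: C, bond orders sum to 4 (valence 4) → 0 H
  atom 12: O, bond orders sum to 2 (valence 2) → 0 H
  atom 13: N, bond orders sum to 1 (valence 3) → 2 H
  atom 14: aromatic c, 3 neighbours → 0 H
  atom 15: Cl (halogen, monovalent) → 0 H
  atom 16: aromatic c, 3 neighbours → 0 H
  atom 17: O, bond orders sum to 1 (valence 2) → 1 H
  atom 18: aromatic c, 2 neighbours → 1 H
  atom 19: aromatic c, 3 neighbours → 0 H
  atom 20: aromatic c, 3 neighbours → 0 H
  atom 21: C, bond orders sum to 1 (valence 4) → 3 H
  atom 22: aromatic c, 2 neighbours → 1 H
Totals → C:15, H:13, Cl:1, N:2, O:4.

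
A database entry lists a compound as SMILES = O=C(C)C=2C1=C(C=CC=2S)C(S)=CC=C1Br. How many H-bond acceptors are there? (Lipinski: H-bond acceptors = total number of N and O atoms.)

1

N atoms: 0; O atoms: 1.
Lipinski HBA = 0 + 1 = 1.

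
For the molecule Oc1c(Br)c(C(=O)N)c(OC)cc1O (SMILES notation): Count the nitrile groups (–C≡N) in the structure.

0

Scan the SMILES for the nitrile motif — none present.
Groups that are present: 1 amide, 1 ether, 2 hydroxyl.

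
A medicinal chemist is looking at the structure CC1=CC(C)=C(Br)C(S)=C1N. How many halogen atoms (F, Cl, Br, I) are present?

Halogen atoms appear at heavy-atom position 7 (1×Br).
Other groups present: 1 primary amine, 1 thiol.
Halogen count: 1.

1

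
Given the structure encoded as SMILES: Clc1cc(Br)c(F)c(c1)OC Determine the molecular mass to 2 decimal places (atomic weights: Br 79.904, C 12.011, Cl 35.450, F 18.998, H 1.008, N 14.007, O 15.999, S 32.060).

First, the molecular formula is C7H5BrClFO (counting implicit H from valence).
  Br: 1 × 79.904 = 79.904
  C: 7 × 12.011 = 84.077
  Cl: 1 × 35.450 = 35.450
  F: 1 × 18.998 = 18.998
  H: 5 × 1.008 = 5.040
  O: 1 × 15.999 = 15.999
Sum: 1×79.904 + 7×12.011 + 1×35.450 + 1×18.998 + 5×1.008 + 1×15.999 = 239.468 → 239.47 g/mol.

239.47 g/mol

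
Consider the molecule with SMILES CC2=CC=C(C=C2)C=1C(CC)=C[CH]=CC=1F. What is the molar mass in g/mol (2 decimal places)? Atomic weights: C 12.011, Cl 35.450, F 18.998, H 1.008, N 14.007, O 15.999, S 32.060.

First, the molecular formula is C15H15F (counting implicit H from valence).
  C: 15 × 12.011 = 180.165
  F: 1 × 18.998 = 18.998
  H: 15 × 1.008 = 15.120
Sum: 15×12.011 + 1×18.998 + 15×1.008 = 214.283 → 214.28 g/mol.

214.28 g/mol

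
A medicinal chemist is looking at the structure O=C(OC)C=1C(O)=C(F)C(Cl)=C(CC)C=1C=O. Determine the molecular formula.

Walk through each heavy atom and fill implicit hydrogens from standard valence (C 4, N 3, O 2, S 2, halogen 1):
  atom 1: O, bond orders sum to 2 (valence 2) → 0 H
  atom 2: C, bond orders sum to 4 (valence 4) → 0 H
  atom 3: O, bond orders sum to 2 (valence 2) → 0 H
  atom 4: C, bond orders sum to 1 (valence 4) → 3 H
  atom 5: C, bond orders sum to 4 (valence 4) → 0 H
  atom 6: C, bond orders sum to 4 (valence 4) → 0 H
  atom 7: O, bond orders sum to 1 (valence 2) → 1 H
  atom 8: C, bond orders sum to 4 (valence 4) → 0 H
  atom 9: F (halogen, monovalent) → 0 H
  atom 10: C, bond orders sum to 4 (valence 4) → 0 H
  atom 11: Cl (halogen, monovalent) → 0 H
  atom 12: C, bond orders sum to 4 (valence 4) → 0 H
  atom 13: C, bond orders sum to 2 (valence 4) → 2 H
  atom 14: C, bond orders sum to 1 (valence 4) → 3 H
  atom 15: C, bond orders sum to 4 (valence 4) → 0 H
  atom 16: C, bond orders sum to 3 (valence 4) → 1 H
  atom 17: O, bond orders sum to 2 (valence 2) → 0 H
Totals → C:11, H:10, Cl:1, F:1, O:4.

C11H10ClFO4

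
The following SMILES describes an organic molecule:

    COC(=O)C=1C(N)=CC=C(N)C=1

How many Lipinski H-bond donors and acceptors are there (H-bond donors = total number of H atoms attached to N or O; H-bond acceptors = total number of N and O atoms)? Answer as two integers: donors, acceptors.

Donors: find every N or O and count the H atoms it carries.
  atom 2 (O): bond orders sum to 2 → 0 H
  atom 4 (O): bond orders sum to 2 → 0 H
  atom 7 (N): bond orders sum to 1 → 2 H
  atom 11 (N): bond orders sum to 1 → 2 H
Lipinski HBD = 4.
Acceptors: N atoms = 2, O atoms = 2 → HBA = 4.

4, 4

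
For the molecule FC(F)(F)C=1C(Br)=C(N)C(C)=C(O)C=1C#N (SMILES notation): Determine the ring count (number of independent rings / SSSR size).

1

In SMILES, each pair of matching ring-closure digits denotes one ring-closing bond; the number of such bonds equals the number of independent rings.
Ring-closure bonds here: 1.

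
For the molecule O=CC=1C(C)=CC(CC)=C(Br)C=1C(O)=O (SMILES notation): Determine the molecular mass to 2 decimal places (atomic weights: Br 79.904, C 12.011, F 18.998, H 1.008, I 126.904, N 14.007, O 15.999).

First, the molecular formula is C11H11BrO3 (counting implicit H from valence).
  Br: 1 × 79.904 = 79.904
  C: 11 × 12.011 = 132.121
  H: 11 × 1.008 = 11.088
  O: 3 × 15.999 = 47.997
Sum: 1×79.904 + 11×12.011 + 11×1.008 + 3×15.999 = 271.110 → 271.11 g/mol.

271.11 g/mol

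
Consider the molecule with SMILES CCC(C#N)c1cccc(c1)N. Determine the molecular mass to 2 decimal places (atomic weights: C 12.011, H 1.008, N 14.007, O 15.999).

First, the molecular formula is C10H12N2 (counting implicit H from valence).
  C: 10 × 12.011 = 120.110
  H: 12 × 1.008 = 12.096
  N: 2 × 14.007 = 28.014
Sum: 10×12.011 + 12×1.008 + 2×14.007 = 160.220 → 160.22 g/mol.

160.22 g/mol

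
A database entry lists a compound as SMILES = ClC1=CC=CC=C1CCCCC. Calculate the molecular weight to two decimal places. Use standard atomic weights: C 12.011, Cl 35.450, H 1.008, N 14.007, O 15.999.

First, the molecular formula is C11H15Cl (counting implicit H from valence).
  C: 11 × 12.011 = 132.121
  Cl: 1 × 35.450 = 35.450
  H: 15 × 1.008 = 15.120
Sum: 11×12.011 + 1×35.450 + 15×1.008 = 182.691 → 182.69 g/mol.

182.69 g/mol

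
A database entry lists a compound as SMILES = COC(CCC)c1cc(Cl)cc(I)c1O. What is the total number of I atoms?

Scan the SMILES for I atoms (remember two-letter symbols like Cl and Br are single atoms).
Iodine count: 1.

1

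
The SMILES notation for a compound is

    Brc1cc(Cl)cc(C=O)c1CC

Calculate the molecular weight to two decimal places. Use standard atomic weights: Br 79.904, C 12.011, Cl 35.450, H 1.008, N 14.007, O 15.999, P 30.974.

First, the molecular formula is C9H8BrClO (counting implicit H from valence).
  Br: 1 × 79.904 = 79.904
  C: 9 × 12.011 = 108.099
  Cl: 1 × 35.450 = 35.450
  H: 8 × 1.008 = 8.064
  O: 1 × 15.999 = 15.999
Sum: 1×79.904 + 9×12.011 + 1×35.450 + 8×1.008 + 1×15.999 = 247.516 → 247.52 g/mol.

247.52 g/mol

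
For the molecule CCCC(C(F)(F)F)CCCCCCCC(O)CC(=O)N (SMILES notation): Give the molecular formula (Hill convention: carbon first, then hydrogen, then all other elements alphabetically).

C15H28F3NO2

Walk through each heavy atom and fill implicit hydrogens from standard valence (C 4, N 3, O 2, S 2, halogen 1):
  atom 1: C, bond orders sum to 1 (valence 4) → 3 H
  atom 2: C, bond orders sum to 2 (valence 4) → 2 H
  atom 3: C, bond orders sum to 2 (valence 4) → 2 H
  atom 4: C, bond orders sum to 3 (valence 4) → 1 H
  atom 5: C, bond orders sum to 4 (valence 4) → 0 H
  atom 6: F (halogen, monovalent) → 0 H
  atom 7: F (halogen, monovalent) → 0 H
  atom 8: F (halogen, monovalent) → 0 H
  atom 9: C, bond orders sum to 2 (valence 4) → 2 H
  atom 10: C, bond orders sum to 2 (valence 4) → 2 H
  atom 11: C, bond orders sum to 2 (valence 4) → 2 H
  atom 12: C, bond orders sum to 2 (valence 4) → 2 H
  atom 13: C, bond orders sum to 2 (valence 4) → 2 H
  atom 14: C, bond orders sum to 2 (valence 4) → 2 H
  atom 15: C, bond orders sum to 2 (valence 4) → 2 H
  atom 16: C, bond orders sum to 3 (valence 4) → 1 H
  atom 17: O, bond orders sum to 1 (valence 2) → 1 H
  atom 18: C, bond orders sum to 2 (valence 4) → 2 H
  atom 19: C, bond orders sum to 4 (valence 4) → 0 H
  atom 20: O, bond orders sum to 2 (valence 2) → 0 H
  atom 21: N, bond orders sum to 1 (valence 3) → 2 H
Totals → C:15, H:28, F:3, N:1, O:2.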